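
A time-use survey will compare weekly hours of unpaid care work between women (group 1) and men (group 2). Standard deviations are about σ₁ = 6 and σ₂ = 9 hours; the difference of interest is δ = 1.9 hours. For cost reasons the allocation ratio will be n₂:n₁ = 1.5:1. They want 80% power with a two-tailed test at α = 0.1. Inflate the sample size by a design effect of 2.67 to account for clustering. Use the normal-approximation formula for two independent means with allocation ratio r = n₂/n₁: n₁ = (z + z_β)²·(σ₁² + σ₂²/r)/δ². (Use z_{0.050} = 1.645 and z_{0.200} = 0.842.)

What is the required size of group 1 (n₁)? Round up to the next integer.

n₁ = 412

n₁ = (z_{α/2} + z_β)² · (σ₁² + σ₂²/r) / δ²
   = (1.645 + 0.842)² · (6² + 9²/1.5) / 1.9²
   = 6.1852 · (36 + 54) / 3.61
   = 6.1852 · 90 / 3.61
   = 154.20
Design effect: 2.67 × 154.20 = 411.72.
Round up → n₁ = 412; n₂ = r·n₁ = 1.5 × 412 = 618.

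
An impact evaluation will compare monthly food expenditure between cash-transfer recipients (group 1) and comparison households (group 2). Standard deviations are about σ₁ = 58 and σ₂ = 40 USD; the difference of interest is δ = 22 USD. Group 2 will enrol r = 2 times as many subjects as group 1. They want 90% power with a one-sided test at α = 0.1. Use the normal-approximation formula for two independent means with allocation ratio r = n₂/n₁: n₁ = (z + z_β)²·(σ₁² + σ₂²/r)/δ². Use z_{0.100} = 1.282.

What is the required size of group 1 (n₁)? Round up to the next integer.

n₁ = (z_α + z_β)² · (σ₁² + σ₂²/r) / δ²
   = (1.282 + 1.282)² · (58² + 40²/2) / 22²
   = 6.5741 · (3364 + 800) / 484
   = 6.5741 · 4164 / 484
   = 56.56
Round up → n₁ = 57; n₂ = r·n₁ = 2 × 57 = 114.

n₁ = 57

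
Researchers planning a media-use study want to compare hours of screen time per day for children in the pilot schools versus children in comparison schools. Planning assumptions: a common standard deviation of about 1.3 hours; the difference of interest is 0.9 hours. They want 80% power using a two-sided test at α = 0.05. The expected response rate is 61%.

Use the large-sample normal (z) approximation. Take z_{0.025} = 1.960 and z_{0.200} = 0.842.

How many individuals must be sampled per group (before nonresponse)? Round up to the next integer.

n = 54 per group

n = (z_{α/2} + z_β)² · (σ₁² + σ₂²) / δ²
  = (1.960 + 0.842)² · (2·1.3² = 3.38) / 0.9²
  = 7.8512 · 3.38 / 0.81
  = 32.76
Adjust for 61% response: 32.76 / 0.61 = 53.71.
Round up → n = 54 per group.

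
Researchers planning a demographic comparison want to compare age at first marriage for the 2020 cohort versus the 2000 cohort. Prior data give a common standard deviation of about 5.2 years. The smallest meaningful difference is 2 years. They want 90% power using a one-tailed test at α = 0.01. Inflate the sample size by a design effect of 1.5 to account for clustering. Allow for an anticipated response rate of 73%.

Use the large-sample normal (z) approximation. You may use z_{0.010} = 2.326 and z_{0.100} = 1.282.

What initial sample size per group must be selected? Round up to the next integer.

n = (z_α + z_β)² · (σ₁² + σ₂²) / δ²
  = (2.326 + 1.282)² · (2·5.2² = 54.08) / 2²
  = 13.0177 · 54.08 / 4
  = 176.00
Design effect: 1.5 × 176.00 = 264.00.
Adjust for 73% response: 264.00 / 0.73 = 361.64.
Round up → n = 362 per group.

n = 362 per group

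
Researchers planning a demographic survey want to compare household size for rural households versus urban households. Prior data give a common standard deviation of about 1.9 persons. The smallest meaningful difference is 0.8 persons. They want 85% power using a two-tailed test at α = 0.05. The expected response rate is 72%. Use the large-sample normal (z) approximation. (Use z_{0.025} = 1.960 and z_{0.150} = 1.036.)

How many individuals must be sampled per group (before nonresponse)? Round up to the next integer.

n = 141 per group

n = (z_{α/2} + z_β)² · (σ₁² + σ₂²) / δ²
  = (1.960 + 1.036)² · (2·1.9² = 7.22) / 0.8²
  = 8.9760 · 7.22 / 0.64
  = 101.26
Adjust for 72% response: 101.26 / 0.72 = 140.64.
Round up → n = 141 per group.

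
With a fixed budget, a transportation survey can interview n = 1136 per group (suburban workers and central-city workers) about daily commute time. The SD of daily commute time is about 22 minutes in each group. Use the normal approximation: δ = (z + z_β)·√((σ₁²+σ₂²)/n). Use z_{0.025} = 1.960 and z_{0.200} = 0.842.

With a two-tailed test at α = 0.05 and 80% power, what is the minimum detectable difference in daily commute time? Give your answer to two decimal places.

Minimum detectable difference ≈ 2.59 minutes

δ = (z_{α/2} + z_β) · √((σ₁²+σ₂²)/n)
  = (1.960 + 0.842) · √(968/1136)
  = 2.802 · √0.85211
  = 2.802 · 0.9231
  = 2.5865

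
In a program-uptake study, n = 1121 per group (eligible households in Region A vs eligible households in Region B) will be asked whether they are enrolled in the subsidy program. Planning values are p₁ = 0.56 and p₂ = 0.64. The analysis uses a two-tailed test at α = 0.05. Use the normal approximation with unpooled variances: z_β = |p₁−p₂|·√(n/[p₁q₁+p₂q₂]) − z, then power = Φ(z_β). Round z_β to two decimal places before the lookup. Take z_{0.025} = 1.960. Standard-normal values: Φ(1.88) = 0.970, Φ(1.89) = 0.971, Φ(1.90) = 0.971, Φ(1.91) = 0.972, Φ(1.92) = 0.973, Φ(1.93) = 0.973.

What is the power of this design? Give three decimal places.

z_β = |p₁−p₂|·√(n/[p₁q₁+p₂q₂]) − z_{α/2}
    = 0.08 · √(1121/0.4768) − 1.960
    = 0.08 · 48.4880 − 1.960
    = 3.8790 − 1.960 = 1.9190 → 1.92
Power = Φ(1.92) = 0.973.

Power ≈ 0.973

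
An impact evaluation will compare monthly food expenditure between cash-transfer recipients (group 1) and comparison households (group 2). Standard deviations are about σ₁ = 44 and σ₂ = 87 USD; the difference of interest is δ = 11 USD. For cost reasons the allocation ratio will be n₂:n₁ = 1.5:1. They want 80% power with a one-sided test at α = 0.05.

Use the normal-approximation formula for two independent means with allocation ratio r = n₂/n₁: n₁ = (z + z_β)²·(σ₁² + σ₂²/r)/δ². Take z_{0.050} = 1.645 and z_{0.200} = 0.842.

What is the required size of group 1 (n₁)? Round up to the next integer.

n₁ = (z_α + z_β)² · (σ₁² + σ₂²/r) / δ²
   = (1.645 + 0.842)² · (44² + 87²/1.5) / 11²
   = 6.1852 · (1936 + 5046) / 121
   = 6.1852 · 6982 / 121
   = 356.90
Round up → n₁ = 357; n₂ = r·n₁ = 1.5 × 357 = 536.

n₁ = 357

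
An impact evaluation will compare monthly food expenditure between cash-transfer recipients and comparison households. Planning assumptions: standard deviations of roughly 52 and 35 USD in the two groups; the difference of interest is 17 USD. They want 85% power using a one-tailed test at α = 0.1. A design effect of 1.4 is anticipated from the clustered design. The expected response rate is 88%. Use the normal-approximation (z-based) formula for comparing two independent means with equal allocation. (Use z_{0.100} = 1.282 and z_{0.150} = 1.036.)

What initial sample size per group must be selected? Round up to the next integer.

n = (z_α + z_β)² · (σ₁² + σ₂²) / δ²
  = (1.282 + 1.036)² · (52² + 35² = 3929) / 17²
  = 5.3731 · 3929 / 289
  = 73.05
Design effect: 1.4 × 73.05 = 102.27.
Adjust for 88% response: 102.27 / 0.88 = 116.21.
Round up → n = 117 per group.

n = 117 per group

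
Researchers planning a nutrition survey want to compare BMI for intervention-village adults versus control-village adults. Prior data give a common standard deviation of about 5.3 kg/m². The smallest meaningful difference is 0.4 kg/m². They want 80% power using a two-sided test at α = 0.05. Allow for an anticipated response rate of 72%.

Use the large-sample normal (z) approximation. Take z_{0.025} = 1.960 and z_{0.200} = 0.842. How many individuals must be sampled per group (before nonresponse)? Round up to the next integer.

n = (z_{α/2} + z_β)² · (σ₁² + σ₂²) / δ²
  = (1.960 + 0.842)² · (2·5.3² = 56.18) / 0.4²
  = 7.8512 · 56.18 / 0.16
  = 2756.75
Adjust for 72% response: 2756.75 / 0.72 = 3828.83.
Round up → n = 3829 per group.

n = 3829 per group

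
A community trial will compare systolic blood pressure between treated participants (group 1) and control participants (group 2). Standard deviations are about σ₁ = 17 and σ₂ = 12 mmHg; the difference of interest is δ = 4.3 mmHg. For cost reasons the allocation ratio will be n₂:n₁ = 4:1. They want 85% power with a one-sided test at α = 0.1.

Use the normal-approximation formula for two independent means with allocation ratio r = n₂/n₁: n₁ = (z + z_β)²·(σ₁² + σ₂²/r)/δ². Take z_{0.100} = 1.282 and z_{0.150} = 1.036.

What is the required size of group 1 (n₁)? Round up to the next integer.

n₁ = 95

n₁ = (z_α + z_β)² · (σ₁² + σ₂²/r) / δ²
   = (1.282 + 1.036)² · (17² + 12²/4) / 4.3²
   = 5.3731 · (289 + 36) / 18.49
   = 5.3731 · 325 / 18.49
   = 94.44
Round up → n₁ = 95; n₂ = r·n₁ = 4 × 95 = 380.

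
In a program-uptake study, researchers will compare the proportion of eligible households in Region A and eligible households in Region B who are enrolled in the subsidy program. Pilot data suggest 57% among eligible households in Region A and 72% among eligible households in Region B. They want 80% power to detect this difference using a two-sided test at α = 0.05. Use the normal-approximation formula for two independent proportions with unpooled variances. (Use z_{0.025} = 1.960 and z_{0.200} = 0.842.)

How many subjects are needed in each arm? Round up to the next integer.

n = (z_{α/2} + z_β)² · [p₁(1−p₁) + p₂(1−p₂)] / (p₁ − p₂)²
  = (1.960 + 0.842)² · (0.57·0.43 + 0.72·0.28) / (-0.15)²
  = (2.802)² · (0.2451 + 0.2016) / 0.0225
  = 7.8512 · 0.4467 / 0.0225
  = 155.87
Round up → n = 156 per group.

n = 156 per group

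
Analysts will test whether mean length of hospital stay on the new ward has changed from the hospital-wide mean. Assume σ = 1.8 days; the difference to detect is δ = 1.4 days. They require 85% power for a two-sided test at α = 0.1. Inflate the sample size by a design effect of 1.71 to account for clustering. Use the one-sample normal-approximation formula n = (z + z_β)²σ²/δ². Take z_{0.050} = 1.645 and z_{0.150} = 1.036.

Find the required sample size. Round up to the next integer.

n = 21

n = (z_{α/2} + z_β)² · σ² / δ²
  = (1.645 + 1.036)² · 1.8² / 1.4²
  = 7.1878 · 3.24 / 1.96
  = 11.88
Design effect: 1.71 × 11.88 = 20.32.
Round up → n = 21.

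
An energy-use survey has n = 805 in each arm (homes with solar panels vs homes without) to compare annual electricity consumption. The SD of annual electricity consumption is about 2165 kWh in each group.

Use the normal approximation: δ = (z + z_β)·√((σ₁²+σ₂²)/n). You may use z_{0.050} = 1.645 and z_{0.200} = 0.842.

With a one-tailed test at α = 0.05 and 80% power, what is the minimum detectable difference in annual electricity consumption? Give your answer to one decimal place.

δ = (z_α + z_β) · √((σ₁²+σ₂²)/n)
  = (1.645 + 0.842) · √(9374450/805)
  = 2.487 · √11645.3
  = 2.487 · 107.9133
  = 268.3804

Minimum detectable difference ≈ 268.4 kWh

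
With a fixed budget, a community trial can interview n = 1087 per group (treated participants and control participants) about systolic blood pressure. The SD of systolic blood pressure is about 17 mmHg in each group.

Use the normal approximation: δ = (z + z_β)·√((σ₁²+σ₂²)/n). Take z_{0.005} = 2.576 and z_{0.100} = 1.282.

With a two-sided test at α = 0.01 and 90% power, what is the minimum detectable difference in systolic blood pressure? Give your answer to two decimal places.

Minimum detectable difference ≈ 2.81 mmHg

δ = (z_{α/2} + z_β) · √((σ₁²+σ₂²)/n)
  = (2.576 + 1.282) · √(578/1087)
  = 3.858 · √0.53174
  = 3.858 · 0.7292
  = 2.8133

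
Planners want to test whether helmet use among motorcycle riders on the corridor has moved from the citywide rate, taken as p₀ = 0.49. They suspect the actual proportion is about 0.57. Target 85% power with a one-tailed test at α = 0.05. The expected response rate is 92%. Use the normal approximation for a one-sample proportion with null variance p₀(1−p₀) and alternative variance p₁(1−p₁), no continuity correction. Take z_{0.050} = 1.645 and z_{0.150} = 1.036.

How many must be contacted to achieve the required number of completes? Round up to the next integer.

n = 303

n = [z_α·√(p₀q₀) + z_β·√(p₁q₁)]² / (p₁ − p₀)²
  = [1.645·√(0.49·0.51) + 1.036·√(0.57·0.43)]² / (0.08)²
  = [1.645·0.4999 + 1.036·0.4951]² / 0.0064
  = [1.3352]² / 0.0064
  = 278.57
Adjust for 92% response: 278.57 / 0.92 = 302.79.
Round up → n = 303.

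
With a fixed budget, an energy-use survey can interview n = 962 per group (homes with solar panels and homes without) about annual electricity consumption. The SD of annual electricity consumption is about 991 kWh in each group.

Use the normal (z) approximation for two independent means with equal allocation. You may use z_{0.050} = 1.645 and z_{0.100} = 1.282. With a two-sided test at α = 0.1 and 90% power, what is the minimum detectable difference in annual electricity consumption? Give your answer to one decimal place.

Minimum detectable difference ≈ 132.3 kWh

δ = (z_{α/2} + z_β) · √((σ₁²+σ₂²)/n)
  = (1.645 + 1.282) · √(1964162/962)
  = 2.927 · √2041.7
  = 2.927 · 45.1857
  = 132.2586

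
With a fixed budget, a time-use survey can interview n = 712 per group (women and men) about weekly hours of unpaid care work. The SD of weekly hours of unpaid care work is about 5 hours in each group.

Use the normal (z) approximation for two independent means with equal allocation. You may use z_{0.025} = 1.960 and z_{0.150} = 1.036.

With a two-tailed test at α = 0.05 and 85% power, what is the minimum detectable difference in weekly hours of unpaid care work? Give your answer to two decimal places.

δ = (z_{α/2} + z_β) · √((σ₁²+σ₂²)/n)
  = (1.960 + 1.036) · √(50/712)
  = 2.996 · √0.07022
  = 2.996 · 0.2650
  = 0.7939

Minimum detectable difference ≈ 0.79 hours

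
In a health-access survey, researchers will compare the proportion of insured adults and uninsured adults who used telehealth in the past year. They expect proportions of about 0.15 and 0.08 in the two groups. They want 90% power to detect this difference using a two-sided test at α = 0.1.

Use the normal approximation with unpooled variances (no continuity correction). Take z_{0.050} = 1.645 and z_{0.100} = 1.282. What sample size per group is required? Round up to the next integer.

n = 352 per group

n = (z_{α/2} + z_β)² · [p₁(1−p₁) + p₂(1−p₂)] / (p₁ − p₂)²
  = (1.645 + 1.282)² · (0.15·0.85 + 0.08·0.92) / (0.07)²
  = (2.927)² · (0.1275 + 0.0736) / 0.0049
  = 8.5673 · 0.2011 / 0.0049
  = 351.61
Round up → n = 352 per group.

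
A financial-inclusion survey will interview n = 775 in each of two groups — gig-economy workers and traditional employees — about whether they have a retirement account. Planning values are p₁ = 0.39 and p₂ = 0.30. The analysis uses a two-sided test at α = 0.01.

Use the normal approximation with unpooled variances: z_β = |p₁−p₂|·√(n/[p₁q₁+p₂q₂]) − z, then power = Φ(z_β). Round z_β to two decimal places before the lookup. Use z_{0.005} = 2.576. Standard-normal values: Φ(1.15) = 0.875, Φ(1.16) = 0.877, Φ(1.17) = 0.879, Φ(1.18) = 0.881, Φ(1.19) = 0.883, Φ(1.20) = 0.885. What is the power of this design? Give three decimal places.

z_β = |p₁−p₂|·√(n/[p₁q₁+p₂q₂]) − z_{α/2}
    = 0.09 · √(775/0.4479) − 2.576
    = 0.09 · 41.5968 − 2.576
    = 3.7437 − 2.576 = 1.1677 → 1.17
Power = Φ(1.17) = 0.879.

Power ≈ 0.879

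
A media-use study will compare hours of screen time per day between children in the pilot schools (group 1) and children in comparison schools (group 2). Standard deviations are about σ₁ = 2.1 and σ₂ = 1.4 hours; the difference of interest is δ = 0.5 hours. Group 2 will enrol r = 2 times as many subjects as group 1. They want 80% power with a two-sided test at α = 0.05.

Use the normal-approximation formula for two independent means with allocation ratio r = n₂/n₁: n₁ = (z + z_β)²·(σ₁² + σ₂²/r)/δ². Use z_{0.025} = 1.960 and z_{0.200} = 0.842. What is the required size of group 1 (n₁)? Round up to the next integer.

n₁ = (z_{α/2} + z_β)² · (σ₁² + σ₂²/r) / δ²
   = (1.960 + 0.842)² · (2.1² + 1.4²/2) / 0.5²
   = 7.8512 · (4.41 + 0.98) / 0.25
   = 7.8512 · 5.39 / 0.25
   = 169.27
Round up → n₁ = 170; n₂ = r·n₁ = 2 × 170 = 340.

n₁ = 170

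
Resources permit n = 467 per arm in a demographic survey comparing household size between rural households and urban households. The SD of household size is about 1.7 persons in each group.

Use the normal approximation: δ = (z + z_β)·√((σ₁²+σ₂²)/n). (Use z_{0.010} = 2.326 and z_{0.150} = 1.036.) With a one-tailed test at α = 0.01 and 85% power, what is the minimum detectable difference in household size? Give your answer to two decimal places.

δ = (z_α + z_β) · √((σ₁²+σ₂²)/n)
  = (2.326 + 1.036) · √(5.78/467)
  = 3.362 · √0.01238
  = 3.362 · 0.1113
  = 0.3740

Minimum detectable difference ≈ 0.37 persons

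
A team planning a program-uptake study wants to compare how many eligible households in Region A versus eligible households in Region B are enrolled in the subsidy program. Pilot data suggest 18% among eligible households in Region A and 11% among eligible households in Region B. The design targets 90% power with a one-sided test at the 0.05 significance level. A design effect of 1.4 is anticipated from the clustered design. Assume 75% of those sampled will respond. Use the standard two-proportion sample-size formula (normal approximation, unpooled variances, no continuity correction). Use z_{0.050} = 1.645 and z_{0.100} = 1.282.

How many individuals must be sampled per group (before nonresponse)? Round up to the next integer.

n = 802 per group

n = (z_α + z_β)² · [p₁(1−p₁) + p₂(1−p₂)] / (p₁ − p₂)²
  = (1.645 + 1.282)² · (0.18·0.82 + 0.11·0.89) / (0.07)²
  = (2.927)² · (0.1476 + 0.0979) / 0.0049
  = 8.5673 · 0.2455 / 0.0049
  = 429.24
Design effect: 1.4 × 429.24 = 600.94.
Adjust for 75% response: 600.94 / 0.75 = 801.25.
Round up → n = 802 per group.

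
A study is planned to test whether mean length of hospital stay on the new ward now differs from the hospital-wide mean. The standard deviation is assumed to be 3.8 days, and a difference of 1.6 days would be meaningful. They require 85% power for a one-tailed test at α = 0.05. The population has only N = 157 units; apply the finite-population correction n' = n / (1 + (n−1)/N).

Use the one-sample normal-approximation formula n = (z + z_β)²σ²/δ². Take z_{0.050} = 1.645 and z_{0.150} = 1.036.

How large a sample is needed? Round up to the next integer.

n = (z_α + z_β)² · σ² / δ²
  = (1.645 + 1.036)² · 3.8² / 1.6²
  = 7.1878 · 14.44 / 2.56
  = 40.54
Finite-population correction (N = 157): 40.54 / (1 + (40.54 − 1)/157) = 32.39.
Round up → n = 33.

n = 33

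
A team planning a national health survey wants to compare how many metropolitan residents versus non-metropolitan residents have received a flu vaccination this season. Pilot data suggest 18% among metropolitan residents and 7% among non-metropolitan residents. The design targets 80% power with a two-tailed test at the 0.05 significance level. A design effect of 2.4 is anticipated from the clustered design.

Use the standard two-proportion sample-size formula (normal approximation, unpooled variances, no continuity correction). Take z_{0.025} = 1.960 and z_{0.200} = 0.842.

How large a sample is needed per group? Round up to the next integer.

n = 332 per group

n = (z_{α/2} + z_β)² · [p₁(1−p₁) + p₂(1−p₂)] / (p₁ − p₂)²
  = (1.960 + 0.842)² · (0.18·0.82 + 0.07·0.93) / (0.11)²
  = (2.802)² · (0.1476 + 0.0651) / 0.0121
  = 7.8512 · 0.2127 / 0.0121
  = 138.01
Design effect: 2.4 × 138.01 = 331.23.
Round up → n = 332 per group.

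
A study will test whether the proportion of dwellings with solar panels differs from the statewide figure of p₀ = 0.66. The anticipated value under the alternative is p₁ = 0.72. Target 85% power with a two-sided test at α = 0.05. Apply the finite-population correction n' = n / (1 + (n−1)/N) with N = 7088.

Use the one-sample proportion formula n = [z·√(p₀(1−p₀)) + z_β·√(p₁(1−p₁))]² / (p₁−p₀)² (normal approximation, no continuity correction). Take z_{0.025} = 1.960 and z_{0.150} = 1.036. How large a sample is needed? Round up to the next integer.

n = [z_{α/2}·√(p₀q₀) + z_β·√(p₁q₁)]² / (p₁ − p₀)²
  = [1.960·√(0.66·0.34) + 1.036·√(0.72·0.28)]² / (0.06)²
  = [1.960·0.4737 + 1.036·0.4490]² / 0.0036
  = [1.3936]² / 0.0036
  = 539.50
Finite-population correction (N = 7088): 539.50 / (1 + (539.50 − 1)/7088) = 501.41.
Round up → n = 502.

n = 502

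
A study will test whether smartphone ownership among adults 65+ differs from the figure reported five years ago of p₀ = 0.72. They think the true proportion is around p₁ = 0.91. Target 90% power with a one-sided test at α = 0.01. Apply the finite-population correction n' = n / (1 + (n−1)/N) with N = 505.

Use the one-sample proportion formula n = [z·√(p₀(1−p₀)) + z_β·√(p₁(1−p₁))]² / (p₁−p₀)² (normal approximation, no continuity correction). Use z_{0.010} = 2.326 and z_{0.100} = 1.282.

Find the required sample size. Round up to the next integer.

n = 50

n = [z_α·√(p₀q₀) + z_β·√(p₁q₁)]² / (p₁ − p₀)²
  = [2.326·√(0.72·0.28) + 1.282·√(0.91·0.09)]² / (0.19)²
  = [2.326·0.4490 + 1.282·0.2862]² / 0.0361
  = [1.4113]² / 0.0361
  = 55.17
Finite-population correction (N = 505): 55.17 / (1 + (55.17 − 1)/505) = 49.83.
Round up → n = 50.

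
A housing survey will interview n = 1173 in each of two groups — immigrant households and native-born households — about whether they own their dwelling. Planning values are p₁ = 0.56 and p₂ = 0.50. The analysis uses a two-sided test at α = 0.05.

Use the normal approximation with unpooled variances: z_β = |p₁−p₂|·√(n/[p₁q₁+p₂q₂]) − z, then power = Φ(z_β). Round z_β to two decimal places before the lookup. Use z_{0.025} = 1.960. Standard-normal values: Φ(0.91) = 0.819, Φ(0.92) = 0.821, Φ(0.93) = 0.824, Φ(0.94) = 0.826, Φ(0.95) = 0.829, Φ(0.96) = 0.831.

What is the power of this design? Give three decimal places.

Power ≈ 0.831

z_β = |p₁−p₂|·√(n/[p₁q₁+p₂q₂]) − z_{α/2}
    = 0.06 · √(1173/0.4964) − 1.960
    = 0.06 · 48.6108 − 1.960
    = 2.9167 − 1.960 = 0.9567 → 0.96
Power = Φ(0.96) = 0.831.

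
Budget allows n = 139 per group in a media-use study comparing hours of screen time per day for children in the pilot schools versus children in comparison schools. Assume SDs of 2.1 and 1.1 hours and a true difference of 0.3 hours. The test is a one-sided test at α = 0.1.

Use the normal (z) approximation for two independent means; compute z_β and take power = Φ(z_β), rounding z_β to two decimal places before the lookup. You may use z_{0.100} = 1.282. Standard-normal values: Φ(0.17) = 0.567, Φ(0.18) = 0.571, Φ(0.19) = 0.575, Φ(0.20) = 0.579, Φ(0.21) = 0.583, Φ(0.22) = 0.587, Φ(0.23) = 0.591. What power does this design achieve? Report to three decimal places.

Power ≈ 0.583

z_β = δ·√(n/(σ₁²+σ₂²)) − z_α
    = 0.3 · √(139/5.62) − 1.282
    = 0.3 · 4.97324 − 1.282
    = 1.4920 − 1.282 = 0.2100 → 0.21
Power = Φ(0.21) = 0.583.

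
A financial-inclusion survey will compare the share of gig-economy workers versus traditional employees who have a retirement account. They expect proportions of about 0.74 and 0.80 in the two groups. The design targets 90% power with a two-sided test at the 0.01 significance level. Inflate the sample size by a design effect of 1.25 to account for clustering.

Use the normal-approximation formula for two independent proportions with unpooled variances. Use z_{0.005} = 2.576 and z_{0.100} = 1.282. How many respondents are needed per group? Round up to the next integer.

n = (z_{α/2} + z_β)² · [p₁(1−p₁) + p₂(1−p₂)] / (p₁ − p₂)²
  = (2.576 + 1.282)² · (0.74·0.26 + 0.80·0.20) / (-0.06)²
  = (3.858)² · (0.1924 + 0.1600) / 0.0036
  = 14.8842 · 0.3524 / 0.0036
  = 1456.99
Design effect: 1.25 × 1456.99 = 1821.24.
Round up → n = 1822 per group.

n = 1822 per group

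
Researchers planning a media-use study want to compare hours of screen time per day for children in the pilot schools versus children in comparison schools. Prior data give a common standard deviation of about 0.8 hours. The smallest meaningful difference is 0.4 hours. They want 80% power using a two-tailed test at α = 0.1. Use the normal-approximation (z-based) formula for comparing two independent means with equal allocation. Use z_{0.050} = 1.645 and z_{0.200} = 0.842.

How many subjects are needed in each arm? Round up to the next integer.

n = (z_{α/2} + z_β)² · (σ₁² + σ₂²) / δ²
  = (1.645 + 0.842)² · (2·0.8² = 1.28) / 0.4²
  = 6.1852 · 1.28 / 0.16
  = 49.48
Round up → n = 50 per group.

n = 50 per group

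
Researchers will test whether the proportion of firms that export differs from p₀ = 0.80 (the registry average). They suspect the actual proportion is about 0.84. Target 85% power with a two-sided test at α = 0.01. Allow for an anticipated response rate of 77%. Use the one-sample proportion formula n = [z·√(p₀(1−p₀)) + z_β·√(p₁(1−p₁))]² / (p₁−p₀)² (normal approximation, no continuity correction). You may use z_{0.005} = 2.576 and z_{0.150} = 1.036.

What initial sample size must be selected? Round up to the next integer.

n = [z_{α/2}·√(p₀q₀) + z_β·√(p₁q₁)]² / (p₁ − p₀)²
  = [2.576·√(0.80·0.20) + 1.036·√(0.84·0.16)]² / (0.04)²
  = [2.576·0.4000 + 1.036·0.3666]² / 0.0016
  = [1.4102]² / 0.0016
  = 1242.92
Adjust for 77% response: 1242.92 / 0.77 = 1614.18.
Round up → n = 1615.

n = 1615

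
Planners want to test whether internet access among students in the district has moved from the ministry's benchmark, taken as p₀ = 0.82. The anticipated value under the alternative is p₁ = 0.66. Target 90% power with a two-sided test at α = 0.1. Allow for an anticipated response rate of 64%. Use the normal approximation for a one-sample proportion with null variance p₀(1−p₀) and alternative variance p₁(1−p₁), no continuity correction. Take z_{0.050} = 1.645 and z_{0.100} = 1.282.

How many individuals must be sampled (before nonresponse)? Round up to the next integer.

n = [z_{α/2}·√(p₀q₀) + z_β·√(p₁q₁)]² / (p₁ − p₀)²
  = [1.645·√(0.82·0.18) + 1.282·√(0.66·0.34)]² / (-0.16)²
  = [1.645·0.3842 + 1.282·0.4737]² / 0.0256
  = [1.2393]² / 0.0256
  = 59.99
Adjust for 64% response: 59.99 / 0.64 = 93.74.
Round up → n = 94.

n = 94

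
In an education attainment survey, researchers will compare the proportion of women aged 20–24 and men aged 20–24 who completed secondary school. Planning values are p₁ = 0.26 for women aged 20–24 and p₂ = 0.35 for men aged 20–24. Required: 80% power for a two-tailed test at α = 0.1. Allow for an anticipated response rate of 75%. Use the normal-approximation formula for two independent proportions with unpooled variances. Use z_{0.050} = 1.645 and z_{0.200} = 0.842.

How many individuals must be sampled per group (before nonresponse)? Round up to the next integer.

n = (z_{α/2} + z_β)² · [p₁(1−p₁) + p₂(1−p₂)] / (p₁ − p₂)²
  = (1.645 + 0.842)² · (0.26·0.74 + 0.35·0.65) / (-0.09)²
  = (2.487)² · (0.1924 + 0.2275) / 0.0081
  = 6.1852 · 0.4199 / 0.0081
  = 320.64
Adjust for 75% response: 320.64 / 0.75 = 427.51.
Round up → n = 428 per group.

n = 428 per group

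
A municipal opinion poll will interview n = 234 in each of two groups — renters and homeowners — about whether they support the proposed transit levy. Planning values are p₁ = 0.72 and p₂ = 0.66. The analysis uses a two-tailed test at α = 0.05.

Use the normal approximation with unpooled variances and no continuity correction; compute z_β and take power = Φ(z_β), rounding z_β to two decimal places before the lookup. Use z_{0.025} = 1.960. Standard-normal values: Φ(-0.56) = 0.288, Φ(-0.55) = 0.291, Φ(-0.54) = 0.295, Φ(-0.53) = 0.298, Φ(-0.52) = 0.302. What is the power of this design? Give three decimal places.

z_β = |p₁−p₂|·√(n/[p₁q₁+p₂q₂]) − z_{α/2}
    = 0.06 · √(234/0.4260) − 1.960
    = 0.06 · 23.4371 − 1.960
    = 1.4062 − 1.960 = -0.5538 → -0.55
Power = Φ(-0.55) = 0.291.

Power ≈ 0.291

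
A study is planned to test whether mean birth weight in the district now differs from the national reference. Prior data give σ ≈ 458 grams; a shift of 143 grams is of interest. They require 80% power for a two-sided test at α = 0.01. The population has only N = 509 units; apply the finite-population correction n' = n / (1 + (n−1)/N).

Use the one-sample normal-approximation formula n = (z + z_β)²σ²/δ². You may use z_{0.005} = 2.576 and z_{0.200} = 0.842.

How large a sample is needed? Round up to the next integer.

n = 98

n = (z_{α/2} + z_β)² · σ² / δ²
  = (2.576 + 0.842)² · 458² / 143²
  = 11.6827 · 209764 / 20449
  = 119.84
Finite-population correction (N = 509): 119.84 / (1 + (119.84 − 1)/509) = 97.16.
Round up → n = 98.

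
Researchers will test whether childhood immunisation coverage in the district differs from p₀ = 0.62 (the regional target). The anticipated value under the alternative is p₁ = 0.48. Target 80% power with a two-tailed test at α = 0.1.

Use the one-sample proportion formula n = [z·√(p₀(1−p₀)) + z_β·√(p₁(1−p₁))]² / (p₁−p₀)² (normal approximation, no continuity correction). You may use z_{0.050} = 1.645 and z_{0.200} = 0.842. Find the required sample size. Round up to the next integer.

n = [z_{α/2}·√(p₀q₀) + z_β·√(p₁q₁)]² / (p₁ − p₀)²
  = [1.645·√(0.62·0.38) + 0.842·√(0.48·0.52)]² / (-0.14)²
  = [1.645·0.4854 + 0.842·0.4996]² / 0.0196
  = [1.2191]² / 0.0196
  = 75.83
Round up → n = 76.

n = 76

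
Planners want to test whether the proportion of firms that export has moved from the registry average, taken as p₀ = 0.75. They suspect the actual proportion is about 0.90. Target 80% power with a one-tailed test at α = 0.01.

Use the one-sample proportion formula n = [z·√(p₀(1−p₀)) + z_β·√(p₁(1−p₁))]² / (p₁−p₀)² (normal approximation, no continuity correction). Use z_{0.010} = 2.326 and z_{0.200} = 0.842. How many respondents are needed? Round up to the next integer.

n = 71

n = [z_α·√(p₀q₀) + z_β·√(p₁q₁)]² / (p₁ − p₀)²
  = [2.326·√(0.75·0.25) + 0.842·√(0.90·0.10)]² / (0.15)²
  = [2.326·0.4330 + 0.842·0.3000]² / 0.0225
  = [1.2598]² / 0.0225
  = 70.54
Round up → n = 71.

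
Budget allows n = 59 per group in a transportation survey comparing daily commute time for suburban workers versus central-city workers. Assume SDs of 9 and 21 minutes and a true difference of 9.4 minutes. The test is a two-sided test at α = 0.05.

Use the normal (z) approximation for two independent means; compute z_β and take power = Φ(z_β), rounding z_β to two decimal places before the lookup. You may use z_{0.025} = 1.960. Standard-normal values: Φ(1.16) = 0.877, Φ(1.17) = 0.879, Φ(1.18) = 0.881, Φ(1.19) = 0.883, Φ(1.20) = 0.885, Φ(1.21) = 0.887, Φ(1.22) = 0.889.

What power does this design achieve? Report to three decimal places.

z_β = δ·√(n/(σ₁²+σ₂²)) − z_{α/2}
    = 9.4 · √(59/522) − 1.960
    = 9.4 · 0.33619 − 1.960
    = 3.1602 − 1.960 = 1.2002 → 1.20
Power = Φ(1.20) = 0.885.

Power ≈ 0.885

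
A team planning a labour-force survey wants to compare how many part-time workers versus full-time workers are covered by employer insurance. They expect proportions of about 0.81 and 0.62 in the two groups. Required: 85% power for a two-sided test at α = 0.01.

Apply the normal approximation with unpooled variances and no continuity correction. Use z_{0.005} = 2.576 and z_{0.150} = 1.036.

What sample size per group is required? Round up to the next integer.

n = 141 per group

n = (z_{α/2} + z_β)² · [p₁(1−p₁) + p₂(1−p₂)] / (p₁ − p₂)²
  = (2.576 + 1.036)² · (0.81·0.19 + 0.62·0.38) / (0.19)²
  = (3.612)² · (0.1539 + 0.2356) / 0.0361
  = 13.0465 · 0.3895 / 0.0361
  = 140.77
Round up → n = 141 per group.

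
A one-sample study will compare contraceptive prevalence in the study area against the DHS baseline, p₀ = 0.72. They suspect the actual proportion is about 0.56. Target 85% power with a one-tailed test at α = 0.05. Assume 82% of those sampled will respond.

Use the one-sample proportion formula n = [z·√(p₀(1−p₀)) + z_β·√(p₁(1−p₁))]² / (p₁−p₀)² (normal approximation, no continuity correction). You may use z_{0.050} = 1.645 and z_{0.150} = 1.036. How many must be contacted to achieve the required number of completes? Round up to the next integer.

n = 75

n = [z_α·√(p₀q₀) + z_β·√(p₁q₁)]² / (p₁ − p₀)²
  = [1.645·√(0.72·0.28) + 1.036·√(0.56·0.44)]² / (-0.16)²
  = [1.645·0.4490 + 1.036·0.4964]² / 0.0256
  = [1.2529]² / 0.0256
  = 61.31
Adjust for 82% response: 61.31 / 0.82 = 74.77.
Round up → n = 75.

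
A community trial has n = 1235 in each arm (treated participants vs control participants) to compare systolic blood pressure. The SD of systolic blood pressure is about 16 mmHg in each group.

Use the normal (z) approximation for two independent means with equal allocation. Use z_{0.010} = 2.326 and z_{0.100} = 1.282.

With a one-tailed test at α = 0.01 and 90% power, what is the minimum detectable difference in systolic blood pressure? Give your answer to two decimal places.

Minimum detectable difference ≈ 2.32 mmHg

δ = (z_α + z_β) · √((σ₁²+σ₂²)/n)
  = (2.326 + 1.282) · √(512/1235)
  = 3.608 · √0.41457
  = 3.608 · 0.6439
  = 2.3231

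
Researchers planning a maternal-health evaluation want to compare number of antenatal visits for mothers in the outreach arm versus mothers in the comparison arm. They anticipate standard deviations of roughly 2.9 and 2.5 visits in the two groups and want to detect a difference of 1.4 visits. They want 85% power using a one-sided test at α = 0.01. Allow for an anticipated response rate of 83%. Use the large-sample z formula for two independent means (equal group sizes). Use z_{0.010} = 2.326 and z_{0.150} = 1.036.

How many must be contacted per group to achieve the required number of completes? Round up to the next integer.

n = (z_α + z_β)² · (σ₁² + σ₂²) / δ²
  = (2.326 + 1.036)² · (2.9² + 2.5² = 14.66) / 1.4²
  = 11.3030 · 14.66 / 1.96
  = 84.54
Adjust for 83% response: 84.54 / 0.83 = 101.86.
Round up → n = 102 per group.

n = 102 per group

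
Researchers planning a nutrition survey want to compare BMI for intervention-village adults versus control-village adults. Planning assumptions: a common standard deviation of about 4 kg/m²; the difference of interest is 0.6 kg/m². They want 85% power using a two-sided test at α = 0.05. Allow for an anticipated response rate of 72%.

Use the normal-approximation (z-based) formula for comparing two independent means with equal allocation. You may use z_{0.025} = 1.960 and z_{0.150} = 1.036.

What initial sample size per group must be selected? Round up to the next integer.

n = 1109 per group

n = (z_{α/2} + z_β)² · (σ₁² + σ₂²) / δ²
  = (1.960 + 1.036)² · (2·4² = 32) / 0.6²
  = 8.9760 · 32 / 0.36
  = 797.87
Adjust for 72% response: 797.87 / 0.72 = 1108.15.
Round up → n = 1109 per group.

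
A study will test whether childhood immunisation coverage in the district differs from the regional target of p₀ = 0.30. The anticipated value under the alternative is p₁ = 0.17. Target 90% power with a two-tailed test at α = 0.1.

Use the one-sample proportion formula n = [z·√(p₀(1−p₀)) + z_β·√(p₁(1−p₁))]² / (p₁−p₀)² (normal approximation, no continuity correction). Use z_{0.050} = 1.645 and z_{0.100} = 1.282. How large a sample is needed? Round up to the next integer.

n = [z_{α/2}·√(p₀q₀) + z_β·√(p₁q₁)]² / (p₁ − p₀)²
  = [1.645·√(0.30·0.70) + 1.282·√(0.17·0.83)]² / (-0.13)²
  = [1.645·0.4583 + 1.282·0.3756]² / 0.0169
  = [1.2354]² / 0.0169
  = 90.31
Round up → n = 91.

n = 91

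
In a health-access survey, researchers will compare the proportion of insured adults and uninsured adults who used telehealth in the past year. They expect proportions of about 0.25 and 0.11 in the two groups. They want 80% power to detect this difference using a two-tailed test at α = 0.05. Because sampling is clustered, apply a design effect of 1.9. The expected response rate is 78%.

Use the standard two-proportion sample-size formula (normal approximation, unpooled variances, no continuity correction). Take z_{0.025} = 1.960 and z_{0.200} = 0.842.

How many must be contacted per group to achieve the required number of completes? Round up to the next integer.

n = (z_{α/2} + z_β)² · [p₁(1−p₁) + p₂(1−p₂)] / (p₁ − p₂)²
  = (1.960 + 0.842)² · (0.25·0.75 + 0.11·0.89) / (0.14)²
  = (2.802)² · (0.1875 + 0.0979) / 0.0196
  = 7.8512 · 0.2854 / 0.0196
  = 114.32
Design effect: 1.9 × 114.32 = 217.21.
Adjust for 78% response: 217.21 / 0.78 = 278.48.
Round up → n = 279 per group.

n = 279 per group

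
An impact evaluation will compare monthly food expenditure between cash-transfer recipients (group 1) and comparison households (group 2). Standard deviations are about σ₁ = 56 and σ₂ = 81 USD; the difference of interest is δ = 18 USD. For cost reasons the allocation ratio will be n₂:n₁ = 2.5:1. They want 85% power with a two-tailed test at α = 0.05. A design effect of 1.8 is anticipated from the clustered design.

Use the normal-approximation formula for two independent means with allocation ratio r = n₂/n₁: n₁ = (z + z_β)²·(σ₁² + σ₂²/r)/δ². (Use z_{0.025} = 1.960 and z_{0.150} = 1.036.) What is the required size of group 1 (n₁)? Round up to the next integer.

n₁ = 288

n₁ = (z_{α/2} + z_β)² · (σ₁² + σ₂²/r) / δ²
   = (1.960 + 1.036)² · (56² + 81²/2.5) / 18²
   = 8.9760 · (3136 + 2624.4) / 324
   = 8.9760 · 5760.4 / 324
   = 159.58
Design effect: 1.8 × 159.58 = 287.25.
Round up → n₁ = 288; n₂ = r·n₁ = 2.5 × 288 = 720.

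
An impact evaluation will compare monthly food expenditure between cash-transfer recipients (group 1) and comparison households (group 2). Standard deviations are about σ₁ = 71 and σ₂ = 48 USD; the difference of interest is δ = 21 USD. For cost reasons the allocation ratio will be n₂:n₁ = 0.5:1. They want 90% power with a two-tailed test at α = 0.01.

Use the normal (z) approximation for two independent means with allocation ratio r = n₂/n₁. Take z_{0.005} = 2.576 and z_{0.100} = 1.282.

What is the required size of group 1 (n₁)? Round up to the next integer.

n₁ = (z_{α/2} + z_β)² · (σ₁² + σ₂²/r) / δ²
   = (2.576 + 1.282)² · (71² + 48²/0.5) / 21²
   = 14.8842 · (5041 + 4608) / 441
   = 14.8842 · 9649 / 441
   = 325.66
Round up → n₁ = 326; n₂ = r·n₁ = 0.5 × 326 = 163.

n₁ = 326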